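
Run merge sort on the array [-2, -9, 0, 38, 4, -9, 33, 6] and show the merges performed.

Divide and conquer:
  Merge [-2] + [-9] -> [-9, -2]
  Merge [0] + [38] -> [0, 38]
  Merge [-9, -2] + [0, 38] -> [-9, -2, 0, 38]
  Merge [4] + [-9] -> [-9, 4]
  Merge [33] + [6] -> [6, 33]
  Merge [-9, 4] + [6, 33] -> [-9, 4, 6, 33]
  Merge [-9, -2, 0, 38] + [-9, 4, 6, 33] -> [-9, -9, -2, 0, 4, 6, 33, 38]


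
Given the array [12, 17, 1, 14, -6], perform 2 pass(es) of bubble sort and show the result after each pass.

After pass 1: [12, 1, 14, -6, 17] (3 swaps)
After pass 2: [1, 12, -6, 14, 17] (2 swaps)
Total swaps: 5


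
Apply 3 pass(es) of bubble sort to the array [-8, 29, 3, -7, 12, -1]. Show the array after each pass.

After pass 1: [-8, 3, -7, 12, -1, 29] (4 swaps)
After pass 2: [-8, -7, 3, -1, 12, 29] (2 swaps)
After pass 3: [-8, -7, -1, 3, 12, 29] (1 swaps)
Total swaps: 7


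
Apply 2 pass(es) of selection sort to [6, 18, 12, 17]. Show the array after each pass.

Pass 1: Select minimum 6 at index 0, swap -> [6, 18, 12, 17]
Pass 2: Select minimum 12 at index 2, swap -> [6, 12, 18, 17]


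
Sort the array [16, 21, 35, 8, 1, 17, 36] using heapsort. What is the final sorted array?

Build heap: [36, 21, 35, 8, 1, 17, 16]
Extract 36: [35, 21, 17, 8, 1, 16, 36]
Extract 35: [21, 16, 17, 8, 1, 35, 36]
Extract 21: [17, 16, 1, 8, 21, 35, 36]
Extract 17: [16, 8, 1, 17, 21, 35, 36]
Extract 16: [8, 1, 16, 17, 21, 35, 36]
Extract 8: [1, 8, 16, 17, 21, 35, 36]


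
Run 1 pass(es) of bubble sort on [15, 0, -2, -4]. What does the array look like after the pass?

After pass 1: [0, -2, -4, 15] (3 swaps)
Total swaps: 3


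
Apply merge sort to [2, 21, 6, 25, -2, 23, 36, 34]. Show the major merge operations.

Divide and conquer:
  Merge [2] + [21] -> [2, 21]
  Merge [6] + [25] -> [6, 25]
  Merge [2, 21] + [6, 25] -> [2, 6, 21, 25]
  Merge [-2] + [23] -> [-2, 23]
  Merge [36] + [34] -> [34, 36]
  Merge [-2, 23] + [34, 36] -> [-2, 23, 34, 36]
  Merge [2, 6, 21, 25] + [-2, 23, 34, 36] -> [-2, 2, 6, 21, 23, 25, 34, 36]


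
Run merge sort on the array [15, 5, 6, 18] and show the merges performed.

Divide and conquer:
  Merge [15] + [5] -> [5, 15]
  Merge [6] + [18] -> [6, 18]
  Merge [5, 15] + [6, 18] -> [5, 6, 15, 18]


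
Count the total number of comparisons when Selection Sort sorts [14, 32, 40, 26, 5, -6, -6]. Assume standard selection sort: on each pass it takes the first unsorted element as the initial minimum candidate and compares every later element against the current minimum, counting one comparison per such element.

Pass 1: scan indices 1..6 for the minimum = 6 comparison(s); min is -6, place at index 0 -> [-6, 32, 40, 26, 5, 14, -6]
Pass 2: scan indices 2..6 for the minimum = 5 comparison(s); min is -6, place at index 1 -> [-6, -6, 40, 26, 5, 14, 32]
Pass 3: scan indices 3..6 for the minimum = 4 comparison(s); min is 5, place at index 2 -> [-6, -6, 5, 26, 40, 14, 32]
Pass 4: scan indices 4..6 for the minimum = 3 comparison(s); min is 14, place at index 3 -> [-6, -6, 5, 14, 40, 26, 32]
Pass 5: scan indices 5..6 for the minimum = 2 comparison(s); min is 26, place at index 4 -> [-6, -6, 5, 14, 26, 40, 32]
Pass 6: scan indices 6..6 for the minimum = 1 comparison(s); min is 32, place at index 5 -> [-6, -6, 5, 14, 26, 32, 40]
Selection sort always scans the whole unsorted suffix, so the count is (n-1) + (n-2) + ... + 1 = n(n-1)/2 = 7*6/2 = 21 regardless of the input order.
Total comparisons: 6 + 5 + 4 + 3 + 2 + 1 = 21


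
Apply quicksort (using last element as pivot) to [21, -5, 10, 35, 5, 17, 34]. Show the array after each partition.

Partition 1: pivot=34 at index 5 -> [21, -5, 10, 5, 17, 34, 35]
Partition 2: pivot=17 at index 3 -> [-5, 10, 5, 17, 21, 34, 35]
Partition 3: pivot=5 at index 1 -> [-5, 5, 10, 17, 21, 34, 35]


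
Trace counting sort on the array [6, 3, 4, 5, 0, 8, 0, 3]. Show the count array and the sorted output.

Count array: [2, 0, 0, 2, 1, 1, 1, 0, 1]
(count[i] = number of elements equal to i)
Cumulative count: [2, 2, 2, 4, 5, 6, 7, 7, 8]
Sorted: [0, 0, 3, 3, 4, 5, 6, 8]


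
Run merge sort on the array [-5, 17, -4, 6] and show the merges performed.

Divide and conquer:
  Merge [-5] + [17] -> [-5, 17]
  Merge [-4] + [6] -> [-4, 6]
  Merge [-5, 17] + [-4, 6] -> [-5, -4, 6, 17]


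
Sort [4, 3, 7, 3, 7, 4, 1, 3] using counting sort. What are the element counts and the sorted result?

Count array: [0, 1, 0, 3, 2, 0, 0, 2]
(count[i] = number of elements equal to i)
Cumulative count: [0, 1, 1, 4, 6, 6, 6, 8]
Sorted: [1, 3, 3, 3, 4, 4, 7, 7]


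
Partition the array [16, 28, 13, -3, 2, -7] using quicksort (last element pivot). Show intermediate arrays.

Partition 1: pivot=-7 at index 0 -> [-7, 28, 13, -3, 2, 16]
Partition 2: pivot=16 at index 4 -> [-7, 13, -3, 2, 16, 28]
Partition 3: pivot=2 at index 2 -> [-7, -3, 2, 13, 16, 28]


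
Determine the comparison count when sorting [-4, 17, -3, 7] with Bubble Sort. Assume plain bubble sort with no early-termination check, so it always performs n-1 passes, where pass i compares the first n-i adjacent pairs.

Pass 1: compare adjacent pairs (0,1)..(2,3) = 3 comparison(s), 2 swap(s) -> [-4, -3, 7, 17]
Pass 2: compare adjacent pairs (0,1)..(1,2) = 2 comparison(s), 0 swap(s) -> [-4, -3, 7, 17]
Pass 3: compare adjacent pairs (0,1)..(0,1) = 1 comparison(s), 0 swap(s) -> [-4, -3, 7, 17]
Total comparisons: 3 + 2 + 1 = 6


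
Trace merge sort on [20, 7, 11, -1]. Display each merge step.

Divide and conquer:
  Merge [20] + [7] -> [7, 20]
  Merge [11] + [-1] -> [-1, 11]
  Merge [7, 20] + [-1, 11] -> [-1, 7, 11, 20]


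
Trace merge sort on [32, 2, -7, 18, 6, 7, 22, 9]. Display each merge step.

Divide and conquer:
  Merge [32] + [2] -> [2, 32]
  Merge [-7] + [18] -> [-7, 18]
  Merge [2, 32] + [-7, 18] -> [-7, 2, 18, 32]
  Merge [6] + [7] -> [6, 7]
  Merge [22] + [9] -> [9, 22]
  Merge [6, 7] + [9, 22] -> [6, 7, 9, 22]
  Merge [-7, 2, 18, 32] + [6, 7, 9, 22] -> [-7, 2, 6, 7, 9, 18, 22, 32]


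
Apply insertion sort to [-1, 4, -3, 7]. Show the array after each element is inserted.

First element -1 is already 'sorted'
Insert 4: shifted 0 elements -> [-1, 4, -3, 7]
Insert -3: shifted 2 elements -> [-3, -1, 4, 7]
Insert 7: shifted 0 elements -> [-3, -1, 4, 7]


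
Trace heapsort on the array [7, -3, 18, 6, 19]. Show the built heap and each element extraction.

Build heap: [19, 7, 18, 6, -3]
Extract 19: [18, 7, -3, 6, 19]
Extract 18: [7, 6, -3, 18, 19]
Extract 7: [6, -3, 7, 18, 19]
Extract 6: [-3, 6, 7, 18, 19]


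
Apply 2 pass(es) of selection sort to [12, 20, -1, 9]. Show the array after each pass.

Pass 1: Select minimum -1 at index 2, swap -> [-1, 20, 12, 9]
Pass 2: Select minimum 9 at index 3, swap -> [-1, 9, 12, 20]


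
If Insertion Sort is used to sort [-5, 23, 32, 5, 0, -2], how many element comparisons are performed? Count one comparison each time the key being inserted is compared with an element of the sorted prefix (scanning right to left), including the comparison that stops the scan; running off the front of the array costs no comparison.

Insert 23: -5 <= 23 (stop) = 1 comparison(s) -> [-5, 23, 32, 5, 0, -2]
Insert 32: 23 <= 32 (stop) = 1 comparison(s) -> [-5, 23, 32, 5, 0, -2]
Insert 5: 32 > 5 (shift), 23 > 5 (shift), -5 <= 5 (stop) = 3 comparison(s) -> [-5, 5, 23, 32, 0, -2]
Insert 0: 32 > 0 (shift), 23 > 0 (shift), 5 > 0 (shift), -5 <= 0 (stop) = 4 comparison(s) -> [-5, 0, 5, 23, 32, -2]
Insert -2: 32 > -2 (shift), 23 > -2 (shift), 5 > -2 (shift), 0 > -2 (shift), -5 <= -2 (stop) = 5 comparison(s) -> [-5, -2, 0, 5, 23, 32]
Total comparisons: 1 + 1 + 3 + 4 + 5 = 14


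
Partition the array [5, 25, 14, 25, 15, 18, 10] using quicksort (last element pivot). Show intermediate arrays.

Partition 1: pivot=10 at index 1 -> [5, 10, 14, 25, 15, 18, 25]
Partition 2: pivot=25 at index 6 -> [5, 10, 14, 25, 15, 18, 25]
Partition 3: pivot=18 at index 4 -> [5, 10, 14, 15, 18, 25, 25]
Partition 4: pivot=15 at index 3 -> [5, 10, 14, 15, 18, 25, 25]


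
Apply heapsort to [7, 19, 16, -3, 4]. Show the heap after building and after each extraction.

Build heap: [19, 7, 16, -3, 4]
Extract 19: [16, 7, 4, -3, 19]
Extract 16: [7, -3, 4, 16, 19]
Extract 7: [4, -3, 7, 16, 19]
Extract 4: [-3, 4, 7, 16, 19]


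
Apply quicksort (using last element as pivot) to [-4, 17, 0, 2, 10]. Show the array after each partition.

Partition 1: pivot=10 at index 3 -> [-4, 0, 2, 10, 17]
Partition 2: pivot=2 at index 2 -> [-4, 0, 2, 10, 17]
Partition 3: pivot=0 at index 1 -> [-4, 0, 2, 10, 17]


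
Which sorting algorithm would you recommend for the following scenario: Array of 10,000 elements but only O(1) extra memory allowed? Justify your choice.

Best choice: Heapsort
Reason: Heapsort rearranges the array in place using O(1) auxiliary space and still guarantees O(n log n) time; quicksort partitions in place but needs Theta(log n) stack space for recursion (O(n) in the worst case), and mergesort requires O(n) auxiliary space


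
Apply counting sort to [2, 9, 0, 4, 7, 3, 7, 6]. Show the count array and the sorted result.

Count array: [1, 0, 1, 1, 1, 0, 1, 2, 0, 1]
(count[i] = number of elements equal to i)
Cumulative count: [1, 1, 2, 3, 4, 4, 5, 7, 7, 8]
Sorted: [0, 2, 3, 4, 6, 7, 7, 9]


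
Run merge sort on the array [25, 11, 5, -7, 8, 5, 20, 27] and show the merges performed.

Divide and conquer:
  Merge [25] + [11] -> [11, 25]
  Merge [5] + [-7] -> [-7, 5]
  Merge [11, 25] + [-7, 5] -> [-7, 5, 11, 25]
  Merge [8] + [5] -> [5, 8]
  Merge [20] + [27] -> [20, 27]
  Merge [5, 8] + [20, 27] -> [5, 8, 20, 27]
  Merge [-7, 5, 11, 25] + [5, 8, 20, 27] -> [-7, 5, 5, 8, 11, 20, 25, 27]


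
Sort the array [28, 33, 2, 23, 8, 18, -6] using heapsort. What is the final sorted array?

Build heap: [33, 28, 18, 23, 8, 2, -6]
Extract 33: [28, 23, 18, -6, 8, 2, 33]
Extract 28: [23, 8, 18, -6, 2, 28, 33]
Extract 23: [18, 8, 2, -6, 23, 28, 33]
Extract 18: [8, -6, 2, 18, 23, 28, 33]
Extract 8: [2, -6, 8, 18, 23, 28, 33]
Extract 2: [-6, 2, 8, 18, 23, 28, 33]


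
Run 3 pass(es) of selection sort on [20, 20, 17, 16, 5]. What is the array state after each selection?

Pass 1: Select minimum 5 at index 4, swap -> [5, 20, 17, 16, 20]
Pass 2: Select minimum 16 at index 3, swap -> [5, 16, 17, 20, 20]
Pass 3: Select minimum 17 at index 2, swap -> [5, 16, 17, 20, 20]


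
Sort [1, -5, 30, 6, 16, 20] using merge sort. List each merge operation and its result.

Divide and conquer:
  Merge [-5] + [30] -> [-5, 30]
  Merge [1] + [-5, 30] -> [-5, 1, 30]
  Merge [16] + [20] -> [16, 20]
  Merge [6] + [16, 20] -> [6, 16, 20]
  Merge [-5, 1, 30] + [6, 16, 20] -> [-5, 1, 6, 16, 20, 30]


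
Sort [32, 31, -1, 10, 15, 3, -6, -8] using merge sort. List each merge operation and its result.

Divide and conquer:
  Merge [32] + [31] -> [31, 32]
  Merge [-1] + [10] -> [-1, 10]
  Merge [31, 32] + [-1, 10] -> [-1, 10, 31, 32]
  Merge [15] + [3] -> [3, 15]
  Merge [-6] + [-8] -> [-8, -6]
  Merge [3, 15] + [-8, -6] -> [-8, -6, 3, 15]
  Merge [-1, 10, 31, 32] + [-8, -6, 3, 15] -> [-8, -6, -1, 3, 10, 15, 31, 32]


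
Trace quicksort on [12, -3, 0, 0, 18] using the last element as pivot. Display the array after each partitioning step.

Partition 1: pivot=18 at index 4 -> [12, -3, 0, 0, 18]
Partition 2: pivot=0 at index 2 -> [-3, 0, 0, 12, 18]
Partition 3: pivot=0 at index 1 -> [-3, 0, 0, 12, 18]


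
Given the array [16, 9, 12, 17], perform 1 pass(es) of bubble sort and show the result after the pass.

After pass 1: [9, 12, 16, 17] (2 swaps)
Total swaps: 2


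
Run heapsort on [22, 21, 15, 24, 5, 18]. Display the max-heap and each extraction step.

Build heap: [24, 22, 18, 21, 5, 15]
Extract 24: [22, 21, 18, 15, 5, 24]
Extract 22: [21, 15, 18, 5, 22, 24]
Extract 21: [18, 15, 5, 21, 22, 24]
Extract 18: [15, 5, 18, 21, 22, 24]
Extract 15: [5, 15, 18, 21, 22, 24]


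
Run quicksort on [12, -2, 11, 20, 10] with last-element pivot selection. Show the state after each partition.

Partition 1: pivot=10 at index 1 -> [-2, 10, 11, 20, 12]
Partition 2: pivot=12 at index 3 -> [-2, 10, 11, 12, 20]


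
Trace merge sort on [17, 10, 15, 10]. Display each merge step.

Divide and conquer:
  Merge [17] + [10] -> [10, 17]
  Merge [15] + [10] -> [10, 15]
  Merge [10, 17] + [10, 15] -> [10, 10, 15, 17]


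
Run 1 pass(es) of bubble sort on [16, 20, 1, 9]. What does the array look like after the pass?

After pass 1: [16, 1, 9, 20] (2 swaps)
Total swaps: 2


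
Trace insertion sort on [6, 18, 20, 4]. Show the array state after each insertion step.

First element 6 is already 'sorted'
Insert 18: shifted 0 elements -> [6, 18, 20, 4]
Insert 20: shifted 0 elements -> [6, 18, 20, 4]
Insert 4: shifted 3 elements -> [4, 6, 18, 20]


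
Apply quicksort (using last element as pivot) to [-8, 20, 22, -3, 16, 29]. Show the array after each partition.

Partition 1: pivot=29 at index 5 -> [-8, 20, 22, -3, 16, 29]
Partition 2: pivot=16 at index 2 -> [-8, -3, 16, 20, 22, 29]
Partition 3: pivot=-3 at index 1 -> [-8, -3, 16, 20, 22, 29]
Partition 4: pivot=22 at index 4 -> [-8, -3, 16, 20, 22, 29]


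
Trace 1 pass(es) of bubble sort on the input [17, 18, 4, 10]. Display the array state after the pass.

After pass 1: [17, 4, 10, 18] (2 swaps)
Total swaps: 2


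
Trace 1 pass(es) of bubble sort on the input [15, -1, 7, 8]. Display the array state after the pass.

After pass 1: [-1, 7, 8, 15] (3 swaps)
Total swaps: 3


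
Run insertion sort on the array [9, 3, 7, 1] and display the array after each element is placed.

First element 9 is already 'sorted'
Insert 3: shifted 1 elements -> [3, 9, 7, 1]
Insert 7: shifted 1 elements -> [3, 7, 9, 1]
Insert 1: shifted 3 elements -> [1, 3, 7, 9]


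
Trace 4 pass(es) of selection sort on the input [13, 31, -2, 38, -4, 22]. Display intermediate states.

Pass 1: Select minimum -4 at index 4, swap -> [-4, 31, -2, 38, 13, 22]
Pass 2: Select minimum -2 at index 2, swap -> [-4, -2, 31, 38, 13, 22]
Pass 3: Select minimum 13 at index 4, swap -> [-4, -2, 13, 38, 31, 22]
Pass 4: Select minimum 22 at index 5, swap -> [-4, -2, 13, 22, 31, 38]


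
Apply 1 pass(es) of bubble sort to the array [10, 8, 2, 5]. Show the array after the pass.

After pass 1: [8, 2, 5, 10] (3 swaps)
Total swaps: 3


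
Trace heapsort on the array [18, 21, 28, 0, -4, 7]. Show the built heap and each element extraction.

Build heap: [28, 21, 18, 0, -4, 7]
Extract 28: [21, 7, 18, 0, -4, 28]
Extract 21: [18, 7, -4, 0, 21, 28]
Extract 18: [7, 0, -4, 18, 21, 28]
Extract 7: [0, -4, 7, 18, 21, 28]
Extract 0: [-4, 0, 7, 18, 21, 28]


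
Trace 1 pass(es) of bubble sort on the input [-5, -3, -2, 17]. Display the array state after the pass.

After pass 1: [-5, -3, -2, 17] (0 swaps)
Total swaps: 0


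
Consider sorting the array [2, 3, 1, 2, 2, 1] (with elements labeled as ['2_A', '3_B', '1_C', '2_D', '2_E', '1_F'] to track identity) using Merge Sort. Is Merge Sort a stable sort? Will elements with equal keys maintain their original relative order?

Trace Merge Sort on the labeled array (the key is the number; the letter only tracks identity):
  Merge [3_B] + [1_C] -> [1_C, 3_B]
  Merge [2_A] + [1_C, 3_B] -> [1_C, 2_A, 3_B]
  Merge [2_E] + [1_F] -> [1_F, 2_E]
  Merge [2_D] + [1_F, 2_E] -> [1_F, 2_D, 2_E]
  Merge [1_C, 2_A, 3_B] + [1_F, 2_D, 2_E] -> [1_C, 1_F, 2_A, 2_D, 2_E, 3_B]
Final order: [1_C, 1_F, 2_A, 2_D, 2_E, 3_B]
Equal keys:
  value 1: originally 1_C, 1_F; after sorting 1_C, 1_F -> order preserved
  value 2: originally 2_A, 2_D, 2_E; after sorting 2_A, 2_D, 2_E -> order preserved
All equal keys kept their original relative order. Merge Sort is stable: when the heads of the two halves are equal the merge takes from the left half first.
Answer: Stable


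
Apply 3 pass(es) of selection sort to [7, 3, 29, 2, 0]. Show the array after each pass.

Pass 1: Select minimum 0 at index 4, swap -> [0, 3, 29, 2, 7]
Pass 2: Select minimum 2 at index 3, swap -> [0, 2, 29, 3, 7]
Pass 3: Select minimum 3 at index 3, swap -> [0, 2, 3, 29, 7]


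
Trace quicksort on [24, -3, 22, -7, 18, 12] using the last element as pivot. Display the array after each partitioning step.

Partition 1: pivot=12 at index 2 -> [-3, -7, 12, 24, 18, 22]
Partition 2: pivot=-7 at index 0 -> [-7, -3, 12, 24, 18, 22]
Partition 3: pivot=22 at index 4 -> [-7, -3, 12, 18, 22, 24]


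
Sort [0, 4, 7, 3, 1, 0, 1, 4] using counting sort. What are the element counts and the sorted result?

Count array: [2, 2, 0, 1, 2, 0, 0, 1]
(count[i] = number of elements equal to i)
Cumulative count: [2, 4, 4, 5, 7, 7, 7, 8]
Sorted: [0, 0, 1, 1, 3, 4, 4, 7]


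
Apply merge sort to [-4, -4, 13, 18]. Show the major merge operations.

Divide and conquer:
  Merge [-4] + [-4] -> [-4, -4]
  Merge [13] + [18] -> [13, 18]
  Merge [-4, -4] + [13, 18] -> [-4, -4, 13, 18]


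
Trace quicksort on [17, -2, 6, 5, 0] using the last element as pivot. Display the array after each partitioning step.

Partition 1: pivot=0 at index 1 -> [-2, 0, 6, 5, 17]
Partition 2: pivot=17 at index 4 -> [-2, 0, 6, 5, 17]
Partition 3: pivot=5 at index 2 -> [-2, 0, 5, 6, 17]


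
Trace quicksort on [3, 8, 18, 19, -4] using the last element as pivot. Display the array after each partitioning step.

Partition 1: pivot=-4 at index 0 -> [-4, 8, 18, 19, 3]
Partition 2: pivot=3 at index 1 -> [-4, 3, 18, 19, 8]
Partition 3: pivot=8 at index 2 -> [-4, 3, 8, 19, 18]
Partition 4: pivot=18 at index 3 -> [-4, 3, 8, 18, 19]


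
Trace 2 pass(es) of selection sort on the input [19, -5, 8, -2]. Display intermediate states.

Pass 1: Select minimum -5 at index 1, swap -> [-5, 19, 8, -2]
Pass 2: Select minimum -2 at index 3, swap -> [-5, -2, 8, 19]


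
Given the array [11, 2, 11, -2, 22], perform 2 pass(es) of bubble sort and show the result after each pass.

After pass 1: [2, 11, -2, 11, 22] (2 swaps)
After pass 2: [2, -2, 11, 11, 22] (1 swaps)
Total swaps: 3


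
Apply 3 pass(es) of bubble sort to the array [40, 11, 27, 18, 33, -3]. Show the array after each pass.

After pass 1: [11, 27, 18, 33, -3, 40] (5 swaps)
After pass 2: [11, 18, 27, -3, 33, 40] (2 swaps)
After pass 3: [11, 18, -3, 27, 33, 40] (1 swaps)
Total swaps: 8


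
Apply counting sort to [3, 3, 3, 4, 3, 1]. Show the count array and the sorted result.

Count array: [0, 1, 0, 4, 1]
(count[i] = number of elements equal to i)
Cumulative count: [0, 1, 1, 5, 6]
Sorted: [1, 3, 3, 3, 3, 4]


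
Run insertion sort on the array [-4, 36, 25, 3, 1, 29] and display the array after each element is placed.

First element -4 is already 'sorted'
Insert 36: shifted 0 elements -> [-4, 36, 25, 3, 1, 29]
Insert 25: shifted 1 elements -> [-4, 25, 36, 3, 1, 29]
Insert 3: shifted 2 elements -> [-4, 3, 25, 36, 1, 29]
Insert 1: shifted 3 elements -> [-4, 1, 3, 25, 36, 29]
Insert 29: shifted 1 elements -> [-4, 1, 3, 25, 29, 36]


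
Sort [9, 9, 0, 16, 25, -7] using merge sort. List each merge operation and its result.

Divide and conquer:
  Merge [9] + [0] -> [0, 9]
  Merge [9] + [0, 9] -> [0, 9, 9]
  Merge [25] + [-7] -> [-7, 25]
  Merge [16] + [-7, 25] -> [-7, 16, 25]
  Merge [0, 9, 9] + [-7, 16, 25] -> [-7, 0, 9, 9, 16, 25]


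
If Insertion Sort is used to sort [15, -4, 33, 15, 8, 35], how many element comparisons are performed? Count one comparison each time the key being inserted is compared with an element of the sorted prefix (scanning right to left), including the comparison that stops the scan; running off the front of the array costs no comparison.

Insert -4: 15 > -4 (shift), reached front = 1 comparison(s) -> [-4, 15, 33, 15, 8, 35]
Insert 33: 15 <= 33 (stop) = 1 comparison(s) -> [-4, 15, 33, 15, 8, 35]
Insert 15: 33 > 15 (shift), 15 <= 15 (stop) = 2 comparison(s) -> [-4, 15, 15, 33, 8, 35]
Insert 8: 33 > 8 (shift), 15 > 8 (shift), 15 > 8 (shift), -4 <= 8 (stop) = 4 comparison(s) -> [-4, 8, 15, 15, 33, 35]
Insert 35: 33 <= 35 (stop) = 1 comparison(s) -> [-4, 8, 15, 15, 33, 35]
Total comparisons: 1 + 1 + 2 + 4 + 1 = 9


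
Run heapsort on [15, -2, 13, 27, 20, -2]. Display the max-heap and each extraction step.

Build heap: [27, 20, 13, -2, 15, -2]
Extract 27: [20, 15, 13, -2, -2, 27]
Extract 20: [15, -2, 13, -2, 20, 27]
Extract 15: [13, -2, -2, 15, 20, 27]
Extract 13: [-2, -2, 13, 15, 20, 27]
Extract -2: [-2, -2, 13, 15, 20, 27]


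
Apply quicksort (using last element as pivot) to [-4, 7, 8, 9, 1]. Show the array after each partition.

Partition 1: pivot=1 at index 1 -> [-4, 1, 8, 9, 7]
Partition 2: pivot=7 at index 2 -> [-4, 1, 7, 9, 8]
Partition 3: pivot=8 at index 3 -> [-4, 1, 7, 8, 9]


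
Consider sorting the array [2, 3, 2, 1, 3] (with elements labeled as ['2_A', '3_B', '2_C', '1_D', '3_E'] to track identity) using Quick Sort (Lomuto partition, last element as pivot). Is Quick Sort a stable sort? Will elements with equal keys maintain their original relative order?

Trace Quick Sort on the labeled array (the key is the number; the letter only tracks identity):
  Partition indices 0..4 around pivot 3_E -> [2_A, 3_B, 2_C, 1_D, 3_E]
  Partition indices 0..3 around pivot 1_D -> [1_D, 3_B, 2_C, 2_A, 3_E]
  Partition indices 1..3 around pivot 2_A -> [1_D, 2_C, 2_A, 3_B, 3_E]
Final order: [1_D, 2_C, 2_A, 3_B, 3_E]
Equal keys:
  value 2: originally 2_A, 2_C; after sorting 2_C, 2_A -> order changed
  value 3: originally 3_B, 3_E; after sorting 3_B, 3_E -> order preserved
Equal keys were reordered, so Quick Sort is not stable: partition swaps elements across long distances and can reorder equal keys. (One such input is enough; an unstable sort may happen to preserve order on other inputs, but it gives no guarantee.)
Answer: Not stable


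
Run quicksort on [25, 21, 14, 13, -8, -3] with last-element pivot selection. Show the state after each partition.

Partition 1: pivot=-3 at index 1 -> [-8, -3, 14, 13, 25, 21]
Partition 2: pivot=21 at index 4 -> [-8, -3, 14, 13, 21, 25]
Partition 3: pivot=13 at index 2 -> [-8, -3, 13, 14, 21, 25]


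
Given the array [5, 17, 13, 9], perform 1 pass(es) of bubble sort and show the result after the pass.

After pass 1: [5, 13, 9, 17] (2 swaps)
Total swaps: 2


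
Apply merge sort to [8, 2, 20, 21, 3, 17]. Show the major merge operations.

Divide and conquer:
  Merge [2] + [20] -> [2, 20]
  Merge [8] + [2, 20] -> [2, 8, 20]
  Merge [3] + [17] -> [3, 17]
  Merge [21] + [3, 17] -> [3, 17, 21]
  Merge [2, 8, 20] + [3, 17, 21] -> [2, 3, 8, 17, 20, 21]


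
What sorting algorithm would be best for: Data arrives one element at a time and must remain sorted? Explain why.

Best choice: Insertion sort
Reason: Insertion sort naturally handles online/streaming input by inserting each new element into sorted position


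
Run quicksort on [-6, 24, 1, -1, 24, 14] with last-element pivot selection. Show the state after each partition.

Partition 1: pivot=14 at index 3 -> [-6, 1, -1, 14, 24, 24]
Partition 2: pivot=-1 at index 1 -> [-6, -1, 1, 14, 24, 24]
Partition 3: pivot=24 at index 5 -> [-6, -1, 1, 14, 24, 24]


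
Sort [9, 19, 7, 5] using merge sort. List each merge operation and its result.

Divide and conquer:
  Merge [9] + [19] -> [9, 19]
  Merge [7] + [5] -> [5, 7]
  Merge [9, 19] + [5, 7] -> [5, 7, 9, 19]


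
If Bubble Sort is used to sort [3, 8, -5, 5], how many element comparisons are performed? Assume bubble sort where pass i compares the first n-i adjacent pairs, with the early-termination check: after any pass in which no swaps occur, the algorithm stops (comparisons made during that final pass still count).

Pass 1: compare adjacent pairs (0,1)..(2,3) = 3 comparison(s), 2 swap(s) -> [3, -5, 5, 8]
Pass 2: compare adjacent pairs (0,1)..(1,2) = 2 comparison(s), 1 swap(s) -> [-5, 3, 5, 8]
Pass 3: compare adjacent pairs (0,1)..(0,1) = 1 comparison(s), 0 swap(s) -> [-5, 3, 5, 8]
No swaps in this pass, so bubble sort stops here.
Total comparisons: 3 + 2 + 1 = 6


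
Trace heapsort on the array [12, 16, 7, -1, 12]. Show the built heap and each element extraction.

Build heap: [16, 12, 7, -1, 12]
Extract 16: [12, 12, 7, -1, 16]
Extract 12: [12, -1, 7, 12, 16]
Extract 12: [7, -1, 12, 12, 16]
Extract 7: [-1, 7, 12, 12, 16]


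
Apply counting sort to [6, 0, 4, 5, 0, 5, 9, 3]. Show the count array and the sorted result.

Count array: [2, 0, 0, 1, 1, 2, 1, 0, 0, 1]
(count[i] = number of elements equal to i)
Cumulative count: [2, 2, 2, 3, 4, 6, 7, 7, 7, 8]
Sorted: [0, 0, 3, 4, 5, 5, 6, 9]


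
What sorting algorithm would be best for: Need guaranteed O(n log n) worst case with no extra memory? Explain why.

Best choice: Heapsort
Reason: Heapsort is O(n log n) worst case and sorts in-place; quicksort can degrade to O(n^2)


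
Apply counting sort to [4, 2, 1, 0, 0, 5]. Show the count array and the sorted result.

Count array: [2, 1, 1, 0, 1, 1]
(count[i] = number of elements equal to i)
Cumulative count: [2, 3, 4, 4, 5, 6]
Sorted: [0, 0, 1, 2, 4, 5]


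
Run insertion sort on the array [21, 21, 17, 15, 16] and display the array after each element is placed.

First element 21 is already 'sorted'
Insert 21: shifted 0 elements -> [21, 21, 17, 15, 16]
Insert 17: shifted 2 elements -> [17, 21, 21, 15, 16]
Insert 15: shifted 3 elements -> [15, 17, 21, 21, 16]
Insert 16: shifted 3 elements -> [15, 16, 17, 21, 21]


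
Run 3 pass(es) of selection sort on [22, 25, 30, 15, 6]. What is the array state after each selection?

Pass 1: Select minimum 6 at index 4, swap -> [6, 25, 30, 15, 22]
Pass 2: Select minimum 15 at index 3, swap -> [6, 15, 30, 25, 22]
Pass 3: Select minimum 22 at index 4, swap -> [6, 15, 22, 25, 30]


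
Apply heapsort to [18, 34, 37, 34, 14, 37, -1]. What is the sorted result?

Build heap: [37, 34, 37, 34, 14, 18, -1]
Extract 37: [37, 34, 18, 34, 14, -1, 37]
Extract 37: [34, 34, 18, -1, 14, 37, 37]
Extract 34: [34, 14, 18, -1, 34, 37, 37]
Extract 34: [18, 14, -1, 34, 34, 37, 37]
Extract 18: [14, -1, 18, 34, 34, 37, 37]
Extract 14: [-1, 14, 18, 34, 34, 37, 37]


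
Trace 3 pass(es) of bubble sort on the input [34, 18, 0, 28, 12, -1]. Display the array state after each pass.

After pass 1: [18, 0, 28, 12, -1, 34] (5 swaps)
After pass 2: [0, 18, 12, -1, 28, 34] (3 swaps)
After pass 3: [0, 12, -1, 18, 28, 34] (2 swaps)
Total swaps: 10


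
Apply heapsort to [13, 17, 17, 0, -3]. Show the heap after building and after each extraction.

Build heap: [17, 13, 17, 0, -3]
Extract 17: [17, 13, -3, 0, 17]
Extract 17: [13, 0, -3, 17, 17]
Extract 13: [0, -3, 13, 17, 17]
Extract 0: [-3, 0, 13, 17, 17]


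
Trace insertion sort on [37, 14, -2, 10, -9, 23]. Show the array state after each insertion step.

First element 37 is already 'sorted'
Insert 14: shifted 1 elements -> [14, 37, -2, 10, -9, 23]
Insert -2: shifted 2 elements -> [-2, 14, 37, 10, -9, 23]
Insert 10: shifted 2 elements -> [-2, 10, 14, 37, -9, 23]
Insert -9: shifted 4 elements -> [-9, -2, 10, 14, 37, 23]
Insert 23: shifted 1 elements -> [-9, -2, 10, 14, 23, 37]


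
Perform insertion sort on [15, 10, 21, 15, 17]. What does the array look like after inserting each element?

First element 15 is already 'sorted'
Insert 10: shifted 1 elements -> [10, 15, 21, 15, 17]
Insert 21: shifted 0 elements -> [10, 15, 21, 15, 17]
Insert 15: shifted 1 elements -> [10, 15, 15, 21, 17]
Insert 17: shifted 1 elements -> [10, 15, 15, 17, 21]


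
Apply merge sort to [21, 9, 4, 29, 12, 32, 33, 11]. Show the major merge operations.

Divide and conquer:
  Merge [21] + [9] -> [9, 21]
  Merge [4] + [29] -> [4, 29]
  Merge [9, 21] + [4, 29] -> [4, 9, 21, 29]
  Merge [12] + [32] -> [12, 32]
  Merge [33] + [11] -> [11, 33]
  Merge [12, 32] + [11, 33] -> [11, 12, 32, 33]
  Merge [4, 9, 21, 29] + [11, 12, 32, 33] -> [4, 9, 11, 12, 21, 29, 32, 33]


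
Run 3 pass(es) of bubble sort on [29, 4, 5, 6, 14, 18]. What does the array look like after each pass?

After pass 1: [4, 5, 6, 14, 18, 29] (5 swaps)
After pass 2: [4, 5, 6, 14, 18, 29] (0 swaps)
After pass 3: [4, 5, 6, 14, 18, 29] (0 swaps)
Total swaps: 5


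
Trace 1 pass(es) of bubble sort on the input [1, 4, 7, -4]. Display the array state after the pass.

After pass 1: [1, 4, -4, 7] (1 swaps)
Total swaps: 1


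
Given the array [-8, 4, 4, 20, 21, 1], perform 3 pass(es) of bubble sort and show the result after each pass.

After pass 1: [-8, 4, 4, 20, 1, 21] (1 swaps)
After pass 2: [-8, 4, 4, 1, 20, 21] (1 swaps)
After pass 3: [-8, 4, 1, 4, 20, 21] (1 swaps)
Total swaps: 3


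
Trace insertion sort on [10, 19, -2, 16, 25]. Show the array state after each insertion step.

First element 10 is already 'sorted'
Insert 19: shifted 0 elements -> [10, 19, -2, 16, 25]
Insert -2: shifted 2 elements -> [-2, 10, 19, 16, 25]
Insert 16: shifted 1 elements -> [-2, 10, 16, 19, 25]
Insert 25: shifted 0 elements -> [-2, 10, 16, 19, 25]


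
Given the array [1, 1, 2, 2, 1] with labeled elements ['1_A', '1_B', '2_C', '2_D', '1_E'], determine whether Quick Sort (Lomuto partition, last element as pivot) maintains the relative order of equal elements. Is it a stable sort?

Trace Quick Sort on the labeled array (the key is the number; the letter only tracks identity):
  Partition indices 0..4 around pivot 1_E -> [1_A, 1_B, 1_E, 2_D, 2_C]
  Partition indices 0..1 around pivot 1_B -> [1_A, 1_B, 1_E, 2_D, 2_C]
  Partition indices 3..4 around pivot 2_C -> [1_A, 1_B, 1_E, 2_D, 2_C]
Final order: [1_A, 1_B, 1_E, 2_D, 2_C]
Equal keys:
  value 1: originally 1_A, 1_B, 1_E; after sorting 1_A, 1_B, 1_E -> order preserved
  value 2: originally 2_C, 2_D; after sorting 2_D, 2_C -> order changed
Equal keys were reordered, so Quick Sort is not stable: partition swaps elements across long distances and can reorder equal keys. (One such input is enough; an unstable sort may happen to preserve order on other inputs, but it gives no guarantee.)
Answer: Not stable


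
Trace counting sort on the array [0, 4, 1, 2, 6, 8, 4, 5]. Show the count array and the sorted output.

Count array: [1, 1, 1, 0, 2, 1, 1, 0, 1]
(count[i] = number of elements equal to i)
Cumulative count: [1, 2, 3, 3, 5, 6, 7, 7, 8]
Sorted: [0, 1, 2, 4, 4, 5, 6, 8]


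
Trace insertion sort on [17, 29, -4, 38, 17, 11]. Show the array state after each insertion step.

First element 17 is already 'sorted'
Insert 29: shifted 0 elements -> [17, 29, -4, 38, 17, 11]
Insert -4: shifted 2 elements -> [-4, 17, 29, 38, 17, 11]
Insert 38: shifted 0 elements -> [-4, 17, 29, 38, 17, 11]
Insert 17: shifted 2 elements -> [-4, 17, 17, 29, 38, 11]
Insert 11: shifted 4 elements -> [-4, 11, 17, 17, 29, 38]


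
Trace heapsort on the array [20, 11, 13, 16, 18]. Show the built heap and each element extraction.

Build heap: [20, 18, 13, 16, 11]
Extract 20: [18, 16, 13, 11, 20]
Extract 18: [16, 11, 13, 18, 20]
Extract 16: [13, 11, 16, 18, 20]
Extract 13: [11, 13, 16, 18, 20]


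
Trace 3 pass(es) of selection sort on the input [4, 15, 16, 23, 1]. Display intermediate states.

Pass 1: Select minimum 1 at index 4, swap -> [1, 15, 16, 23, 4]
Pass 2: Select minimum 4 at index 4, swap -> [1, 4, 16, 23, 15]
Pass 3: Select minimum 15 at index 4, swap -> [1, 4, 15, 23, 16]


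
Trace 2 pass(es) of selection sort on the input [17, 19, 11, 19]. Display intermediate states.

Pass 1: Select minimum 11 at index 2, swap -> [11, 19, 17, 19]
Pass 2: Select minimum 17 at index 2, swap -> [11, 17, 19, 19]


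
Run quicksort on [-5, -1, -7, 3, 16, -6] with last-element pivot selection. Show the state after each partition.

Partition 1: pivot=-6 at index 1 -> [-7, -6, -5, 3, 16, -1]
Partition 2: pivot=-1 at index 3 -> [-7, -6, -5, -1, 16, 3]
Partition 3: pivot=3 at index 4 -> [-7, -6, -5, -1, 3, 16]


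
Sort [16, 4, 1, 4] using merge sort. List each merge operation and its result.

Divide and conquer:
  Merge [16] + [4] -> [4, 16]
  Merge [1] + [4] -> [1, 4]
  Merge [4, 16] + [1, 4] -> [1, 4, 4, 16]


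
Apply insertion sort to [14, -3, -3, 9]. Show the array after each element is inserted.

First element 14 is already 'sorted'
Insert -3: shifted 1 elements -> [-3, 14, -3, 9]
Insert -3: shifted 1 elements -> [-3, -3, 14, 9]
Insert 9: shifted 1 elements -> [-3, -3, 9, 14]


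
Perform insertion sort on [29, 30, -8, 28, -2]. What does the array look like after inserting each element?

First element 29 is already 'sorted'
Insert 30: shifted 0 elements -> [29, 30, -8, 28, -2]
Insert -8: shifted 2 elements -> [-8, 29, 30, 28, -2]
Insert 28: shifted 2 elements -> [-8, 28, 29, 30, -2]
Insert -2: shifted 3 elements -> [-8, -2, 28, 29, 30]


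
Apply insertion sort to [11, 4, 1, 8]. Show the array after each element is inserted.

First element 11 is already 'sorted'
Insert 4: shifted 1 elements -> [4, 11, 1, 8]
Insert 1: shifted 2 elements -> [1, 4, 11, 8]
Insert 8: shifted 1 elements -> [1, 4, 8, 11]


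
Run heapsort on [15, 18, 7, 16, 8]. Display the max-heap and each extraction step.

Build heap: [18, 16, 7, 15, 8]
Extract 18: [16, 15, 7, 8, 18]
Extract 16: [15, 8, 7, 16, 18]
Extract 15: [8, 7, 15, 16, 18]
Extract 8: [7, 8, 15, 16, 18]


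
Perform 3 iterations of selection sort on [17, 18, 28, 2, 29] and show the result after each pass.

Pass 1: Select minimum 2 at index 3, swap -> [2, 18, 28, 17, 29]
Pass 2: Select minimum 17 at index 3, swap -> [2, 17, 28, 18, 29]
Pass 3: Select minimum 18 at index 3, swap -> [2, 17, 18, 28, 29]


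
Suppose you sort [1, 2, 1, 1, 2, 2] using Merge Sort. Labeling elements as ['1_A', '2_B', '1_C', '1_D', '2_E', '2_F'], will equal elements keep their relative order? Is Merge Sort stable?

Trace Merge Sort on the labeled array (the key is the number; the letter only tracks identity):
  Merge [2_B] + [1_C] -> [1_C, 2_B]
  Merge [1_A] + [1_C, 2_B] -> [1_A, 1_C, 2_B]
  Merge [2_E] + [2_F] -> [2_E, 2_F]
  Merge [1_D] + [2_E, 2_F] -> [1_D, 2_E, 2_F]
  Merge [1_A, 1_C, 2_B] + [1_D, 2_E, 2_F] -> [1_A, 1_C, 1_D, 2_B, 2_E, 2_F]
Final order: [1_A, 1_C, 1_D, 2_B, 2_E, 2_F]
Equal keys:
  value 1: originally 1_A, 1_C, 1_D; after sorting 1_A, 1_C, 1_D -> order preserved
  value 2: originally 2_B, 2_E, 2_F; after sorting 2_B, 2_E, 2_F -> order preserved
All equal keys kept their original relative order. Merge Sort is stable: when the heads of the two halves are equal the merge takes from the left half first.
Answer: Stable


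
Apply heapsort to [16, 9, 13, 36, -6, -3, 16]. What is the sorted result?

Build heap: [36, 16, 16, 9, -6, -3, 13]
Extract 36: [16, 13, 16, 9, -6, -3, 36]
Extract 16: [16, 13, -3, 9, -6, 16, 36]
Extract 16: [13, 9, -3, -6, 16, 16, 36]
Extract 13: [9, -6, -3, 13, 16, 16, 36]
Extract 9: [-3, -6, 9, 13, 16, 16, 36]
Extract -3: [-6, -3, 9, 13, 16, 16, 36]


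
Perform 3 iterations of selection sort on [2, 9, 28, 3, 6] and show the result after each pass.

Pass 1: Select minimum 2 at index 0, swap -> [2, 9, 28, 3, 6]
Pass 2: Select minimum 3 at index 3, swap -> [2, 3, 28, 9, 6]
Pass 3: Select minimum 6 at index 4, swap -> [2, 3, 6, 9, 28]


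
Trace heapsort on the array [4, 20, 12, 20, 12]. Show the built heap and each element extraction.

Build heap: [20, 20, 12, 4, 12]
Extract 20: [20, 12, 12, 4, 20]
Extract 20: [12, 4, 12, 20, 20]
Extract 12: [12, 4, 12, 20, 20]
Extract 12: [4, 12, 12, 20, 20]


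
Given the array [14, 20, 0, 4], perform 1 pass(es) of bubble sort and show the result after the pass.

After pass 1: [14, 0, 4, 20] (2 swaps)
Total swaps: 2


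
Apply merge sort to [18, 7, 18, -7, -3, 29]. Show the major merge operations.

Divide and conquer:
  Merge [7] + [18] -> [7, 18]
  Merge [18] + [7, 18] -> [7, 18, 18]
  Merge [-3] + [29] -> [-3, 29]
  Merge [-7] + [-3, 29] -> [-7, -3, 29]
  Merge [7, 18, 18] + [-7, -3, 29] -> [-7, -3, 7, 18, 18, 29]


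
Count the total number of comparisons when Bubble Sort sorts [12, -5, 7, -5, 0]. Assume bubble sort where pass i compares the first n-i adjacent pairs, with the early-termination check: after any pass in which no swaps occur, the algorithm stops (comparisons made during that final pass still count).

Pass 1: compare adjacent pairs (0,1)..(3,4) = 4 comparison(s), 4 swap(s) -> [-5, 7, -5, 0, 12]
Pass 2: compare adjacent pairs (0,1)..(2,3) = 3 comparison(s), 2 swap(s) -> [-5, -5, 0, 7, 12]
Pass 3: compare adjacent pairs (0,1)..(1,2) = 2 comparison(s), 0 swap(s) -> [-5, -5, 0, 7, 12]
No swaps in this pass, so bubble sort stops here.
Total comparisons: 4 + 3 + 2 = 9


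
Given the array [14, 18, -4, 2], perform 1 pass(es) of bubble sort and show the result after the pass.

After pass 1: [14, -4, 2, 18] (2 swaps)
Total swaps: 2


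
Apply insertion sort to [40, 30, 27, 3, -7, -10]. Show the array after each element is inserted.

First element 40 is already 'sorted'
Insert 30: shifted 1 elements -> [30, 40, 27, 3, -7, -10]
Insert 27: shifted 2 elements -> [27, 30, 40, 3, -7, -10]
Insert 3: shifted 3 elements -> [3, 27, 30, 40, -7, -10]
Insert -7: shifted 4 elements -> [-7, 3, 27, 30, 40, -10]
Insert -10: shifted 5 elements -> [-10, -7, 3, 27, 30, 40]


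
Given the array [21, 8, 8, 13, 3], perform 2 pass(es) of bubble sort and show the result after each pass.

After pass 1: [8, 8, 13, 3, 21] (4 swaps)
After pass 2: [8, 8, 3, 13, 21] (1 swaps)
Total swaps: 5


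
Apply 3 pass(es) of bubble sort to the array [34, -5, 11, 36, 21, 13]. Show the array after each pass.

After pass 1: [-5, 11, 34, 21, 13, 36] (4 swaps)
After pass 2: [-5, 11, 21, 13, 34, 36] (2 swaps)
After pass 3: [-5, 11, 13, 21, 34, 36] (1 swaps)
Total swaps: 7


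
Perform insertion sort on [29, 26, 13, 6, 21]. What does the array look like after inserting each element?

First element 29 is already 'sorted'
Insert 26: shifted 1 elements -> [26, 29, 13, 6, 21]
Insert 13: shifted 2 elements -> [13, 26, 29, 6, 21]
Insert 6: shifted 3 elements -> [6, 13, 26, 29, 21]
Insert 21: shifted 2 elements -> [6, 13, 21, 26, 29]


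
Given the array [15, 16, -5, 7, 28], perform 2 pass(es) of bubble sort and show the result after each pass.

After pass 1: [15, -5, 7, 16, 28] (2 swaps)
After pass 2: [-5, 7, 15, 16, 28] (2 swaps)
Total swaps: 4


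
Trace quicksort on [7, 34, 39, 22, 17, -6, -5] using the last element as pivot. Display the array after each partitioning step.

Partition 1: pivot=-5 at index 1 -> [-6, -5, 39, 22, 17, 7, 34]
Partition 2: pivot=34 at index 5 -> [-6, -5, 22, 17, 7, 34, 39]
Partition 3: pivot=7 at index 2 -> [-6, -5, 7, 17, 22, 34, 39]
Partition 4: pivot=22 at index 4 -> [-6, -5, 7, 17, 22, 34, 39]


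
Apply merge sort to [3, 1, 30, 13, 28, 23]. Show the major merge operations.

Divide and conquer:
  Merge [1] + [30] -> [1, 30]
  Merge [3] + [1, 30] -> [1, 3, 30]
  Merge [28] + [23] -> [23, 28]
  Merge [13] + [23, 28] -> [13, 23, 28]
  Merge [1, 3, 30] + [13, 23, 28] -> [1, 3, 13, 23, 28, 30]


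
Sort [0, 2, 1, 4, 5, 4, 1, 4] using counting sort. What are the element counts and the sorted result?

Count array: [1, 2, 1, 0, 3, 1]
(count[i] = number of elements equal to i)
Cumulative count: [1, 3, 4, 4, 7, 8]
Sorted: [0, 1, 1, 2, 4, 4, 4, 5]


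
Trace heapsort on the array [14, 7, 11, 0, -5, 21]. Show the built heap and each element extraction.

Build heap: [21, 7, 14, 0, -5, 11]
Extract 21: [14, 7, 11, 0, -5, 21]
Extract 14: [11, 7, -5, 0, 14, 21]
Extract 11: [7, 0, -5, 11, 14, 21]
Extract 7: [0, -5, 7, 11, 14, 21]
Extract 0: [-5, 0, 7, 11, 14, 21]


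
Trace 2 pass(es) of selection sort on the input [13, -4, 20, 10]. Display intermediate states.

Pass 1: Select minimum -4 at index 1, swap -> [-4, 13, 20, 10]
Pass 2: Select minimum 10 at index 3, swap -> [-4, 10, 20, 13]


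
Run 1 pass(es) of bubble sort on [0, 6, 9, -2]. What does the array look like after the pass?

After pass 1: [0, 6, -2, 9] (1 swaps)
Total swaps: 1


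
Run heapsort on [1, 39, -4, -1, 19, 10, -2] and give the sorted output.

Build heap: [39, 19, 10, -1, 1, -4, -2]
Extract 39: [19, 1, 10, -1, -2, -4, 39]
Extract 19: [10, 1, -4, -1, -2, 19, 39]
Extract 10: [1, -1, -4, -2, 10, 19, 39]
Extract 1: [-1, -2, -4, 1, 10, 19, 39]
Extract -1: [-2, -4, -1, 1, 10, 19, 39]
Extract -2: [-4, -2, -1, 1, 10, 19, 39]
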